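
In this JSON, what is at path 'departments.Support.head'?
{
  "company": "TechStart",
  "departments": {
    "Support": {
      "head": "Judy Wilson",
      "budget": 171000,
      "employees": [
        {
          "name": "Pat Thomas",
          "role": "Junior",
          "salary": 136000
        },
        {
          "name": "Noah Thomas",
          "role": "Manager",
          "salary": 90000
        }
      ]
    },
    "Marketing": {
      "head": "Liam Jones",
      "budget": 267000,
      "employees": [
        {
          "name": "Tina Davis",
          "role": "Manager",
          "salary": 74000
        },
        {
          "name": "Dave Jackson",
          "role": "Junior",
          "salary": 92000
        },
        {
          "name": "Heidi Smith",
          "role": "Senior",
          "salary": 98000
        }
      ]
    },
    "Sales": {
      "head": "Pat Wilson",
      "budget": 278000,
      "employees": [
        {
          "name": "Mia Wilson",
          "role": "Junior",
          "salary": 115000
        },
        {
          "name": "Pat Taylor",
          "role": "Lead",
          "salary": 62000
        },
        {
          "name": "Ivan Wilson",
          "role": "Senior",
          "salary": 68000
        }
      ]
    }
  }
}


Path: departments.Support.head

Navigate:
  -> departments
  -> Support
  -> head = 'Judy Wilson'

Judy Wilson


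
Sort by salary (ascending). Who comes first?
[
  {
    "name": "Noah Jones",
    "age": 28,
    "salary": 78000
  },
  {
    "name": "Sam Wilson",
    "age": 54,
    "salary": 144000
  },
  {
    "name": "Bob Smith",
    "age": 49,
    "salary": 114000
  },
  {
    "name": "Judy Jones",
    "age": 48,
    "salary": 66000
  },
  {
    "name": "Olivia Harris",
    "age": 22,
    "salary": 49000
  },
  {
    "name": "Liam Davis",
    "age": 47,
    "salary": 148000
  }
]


Sort by: salary (ascending)

Sorted order:
  1. Olivia Harris (salary = 49000)
  2. Judy Jones (salary = 66000)
  3. Noah Jones (salary = 78000)
  4. Bob Smith (salary = 114000)
  5. Sam Wilson (salary = 144000)
  6. Liam Davis (salary = 148000)

First: Olivia Harris

Olivia Harris


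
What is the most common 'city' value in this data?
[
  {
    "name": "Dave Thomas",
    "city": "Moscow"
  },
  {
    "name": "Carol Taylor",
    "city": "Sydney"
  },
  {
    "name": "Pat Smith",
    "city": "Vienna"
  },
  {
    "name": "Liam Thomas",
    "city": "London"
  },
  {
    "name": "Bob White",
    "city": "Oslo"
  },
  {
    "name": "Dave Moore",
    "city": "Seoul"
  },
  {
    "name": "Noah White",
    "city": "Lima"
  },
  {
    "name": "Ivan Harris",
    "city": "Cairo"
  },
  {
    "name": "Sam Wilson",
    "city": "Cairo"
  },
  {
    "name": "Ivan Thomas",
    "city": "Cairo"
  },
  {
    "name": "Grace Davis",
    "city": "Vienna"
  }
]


Counting 'city' values across 11 records:

  Cairo: 3 ###
  Vienna: 2 ##
  Moscow: 1 #
  Sydney: 1 #
  London: 1 #
  Oslo: 1 #
  Seoul: 1 #
  Lima: 1 #

Most common: Cairo (3 times)

Cairo (3 times)


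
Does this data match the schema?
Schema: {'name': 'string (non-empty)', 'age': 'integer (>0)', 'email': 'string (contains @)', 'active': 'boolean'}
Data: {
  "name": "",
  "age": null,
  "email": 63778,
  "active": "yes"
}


Validating each field against schema:
  name: FAIL ("" is an empty string)
  age: FAIL (null is not an integer)
  email: FAIL (63778 is not a string)
  active: FAIL ("yes" is not a boolean)

Result: INVALID (4 errors: name, age, email, active)

INVALID (4 errors: name, age, email, active)


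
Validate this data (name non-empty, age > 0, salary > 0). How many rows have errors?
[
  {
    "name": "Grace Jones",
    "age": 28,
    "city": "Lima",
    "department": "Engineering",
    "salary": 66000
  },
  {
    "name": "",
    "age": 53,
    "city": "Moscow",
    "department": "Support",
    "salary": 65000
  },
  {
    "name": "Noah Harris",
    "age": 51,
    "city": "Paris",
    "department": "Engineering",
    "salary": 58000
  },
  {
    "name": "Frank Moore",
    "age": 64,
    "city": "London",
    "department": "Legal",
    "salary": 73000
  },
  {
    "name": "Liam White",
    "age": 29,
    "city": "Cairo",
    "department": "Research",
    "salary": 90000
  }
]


Validating 5 records:
Rules: name non-empty, age > 0, salary > 0

  Row 1 (Grace Jones): OK
  Row 2 (???): empty name
  Row 3 (Noah Harris): OK
  Row 4 (Frank Moore): OK
  Row 5 (Liam White): OK

Total errors: 1

1 errors


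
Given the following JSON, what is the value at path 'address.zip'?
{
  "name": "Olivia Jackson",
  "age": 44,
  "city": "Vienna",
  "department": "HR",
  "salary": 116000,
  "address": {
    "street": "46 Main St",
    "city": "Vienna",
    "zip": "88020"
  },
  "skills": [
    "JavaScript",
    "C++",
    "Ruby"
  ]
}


Query: address.zip
Path: address -> zip
Value: 88020

88020


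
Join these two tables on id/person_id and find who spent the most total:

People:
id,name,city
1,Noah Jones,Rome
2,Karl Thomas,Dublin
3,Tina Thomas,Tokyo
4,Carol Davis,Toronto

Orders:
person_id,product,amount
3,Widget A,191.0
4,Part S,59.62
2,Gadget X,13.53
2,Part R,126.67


Join on: people.id = orders.person_id

Joined rows:
  Tina Thomas (Tokyo) bought Widget A for $191.0
  Carol Davis (Toronto) bought Part S for $59.62
  Karl Thomas (Dublin) bought Gadget X for $13.53
  Karl Thomas (Dublin) bought Part R for $126.67

Total per person:
  Tina Thomas: $191.00
  Karl Thomas: $140.20
  Carol Davis: $59.62

Top spender: Tina Thomas ($191.00)

Tina Thomas ($191.00)


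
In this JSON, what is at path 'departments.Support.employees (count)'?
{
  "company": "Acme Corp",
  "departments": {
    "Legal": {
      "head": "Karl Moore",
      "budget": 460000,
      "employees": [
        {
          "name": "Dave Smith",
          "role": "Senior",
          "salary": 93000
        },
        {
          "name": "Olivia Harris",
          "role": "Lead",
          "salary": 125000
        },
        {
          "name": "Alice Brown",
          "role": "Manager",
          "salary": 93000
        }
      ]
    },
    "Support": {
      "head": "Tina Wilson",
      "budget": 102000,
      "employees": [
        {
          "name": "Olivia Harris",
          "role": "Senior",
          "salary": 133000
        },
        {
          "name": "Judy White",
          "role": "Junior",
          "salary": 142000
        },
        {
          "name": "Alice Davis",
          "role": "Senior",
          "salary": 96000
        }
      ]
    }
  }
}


Path: departments.Support.employees (count)

Navigate:
  -> departments
  -> Support
  -> employees (array, length 3)

3


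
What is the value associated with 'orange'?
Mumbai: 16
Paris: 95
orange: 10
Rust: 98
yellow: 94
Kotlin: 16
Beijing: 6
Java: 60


Looking up key 'orange'
Value: 10

10


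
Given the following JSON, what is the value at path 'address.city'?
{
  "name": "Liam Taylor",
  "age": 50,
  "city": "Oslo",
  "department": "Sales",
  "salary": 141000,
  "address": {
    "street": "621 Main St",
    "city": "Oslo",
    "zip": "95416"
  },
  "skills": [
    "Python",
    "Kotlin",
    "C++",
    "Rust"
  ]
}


Query: address.city
Path: address -> city
Value: Oslo

Oslo


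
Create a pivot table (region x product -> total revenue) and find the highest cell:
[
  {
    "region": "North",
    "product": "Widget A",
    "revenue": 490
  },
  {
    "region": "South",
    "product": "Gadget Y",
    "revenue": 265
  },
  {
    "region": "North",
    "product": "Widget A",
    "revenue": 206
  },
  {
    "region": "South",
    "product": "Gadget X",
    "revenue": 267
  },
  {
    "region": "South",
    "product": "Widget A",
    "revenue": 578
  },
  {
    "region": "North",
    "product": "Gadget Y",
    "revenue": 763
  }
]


Pivot: region (rows) x product (columns) -> total revenue

     Gadget X      Gadget Y      Widget A    
North            0           763           696  
South          267           265           578  

Highest: North / Gadget Y = $763

North / Gadget Y = $763


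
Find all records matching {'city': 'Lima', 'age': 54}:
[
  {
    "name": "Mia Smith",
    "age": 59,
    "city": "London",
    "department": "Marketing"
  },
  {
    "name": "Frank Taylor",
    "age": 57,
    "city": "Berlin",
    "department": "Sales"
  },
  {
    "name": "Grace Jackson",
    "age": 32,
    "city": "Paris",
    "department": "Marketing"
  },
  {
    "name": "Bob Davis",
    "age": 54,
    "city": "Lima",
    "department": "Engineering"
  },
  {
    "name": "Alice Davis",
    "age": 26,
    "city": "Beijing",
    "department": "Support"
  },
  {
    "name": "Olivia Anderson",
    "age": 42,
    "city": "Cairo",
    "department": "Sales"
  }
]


Search criteria: {'city': 'Lima', 'age': 54}

Checking 6 records:
  Mia Smith: {city: London, age: 59}
  Frank Taylor: {city: Berlin, age: 57}
  Grace Jackson: {city: Paris, age: 32}
  Bob Davis: {city: Lima, age: 54} <-- MATCH
  Alice Davis: {city: Beijing, age: 26}
  Olivia Anderson: {city: Cairo, age: 42}

Matches: ["Bob Davis"]

["Bob Davis"]


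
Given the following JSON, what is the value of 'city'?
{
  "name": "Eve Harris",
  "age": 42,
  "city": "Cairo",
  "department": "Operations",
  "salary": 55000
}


Looking up field 'city'
Value: Cairo

Cairo


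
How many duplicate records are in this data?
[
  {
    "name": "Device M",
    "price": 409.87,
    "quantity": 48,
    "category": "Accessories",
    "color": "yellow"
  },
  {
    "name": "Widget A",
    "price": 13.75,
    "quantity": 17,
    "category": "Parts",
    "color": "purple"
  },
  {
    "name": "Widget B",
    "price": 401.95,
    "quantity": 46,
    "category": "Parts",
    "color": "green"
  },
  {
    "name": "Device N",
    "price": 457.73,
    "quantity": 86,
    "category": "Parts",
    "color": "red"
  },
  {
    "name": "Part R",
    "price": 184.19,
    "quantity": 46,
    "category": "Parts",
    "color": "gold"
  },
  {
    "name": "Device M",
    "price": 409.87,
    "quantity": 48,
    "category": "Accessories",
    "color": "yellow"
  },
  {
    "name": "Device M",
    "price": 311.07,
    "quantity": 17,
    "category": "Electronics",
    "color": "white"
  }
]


Checking 7 records for duplicates:

  Row 1: Device M ($409.87, qty 48)
  Row 2: Widget A ($13.75, qty 17)
  Row 3: Widget B ($401.95, qty 46)
  Row 4: Device N ($457.73, qty 86)
  Row 5: Part R ($184.19, qty 46)
  Row 6: Device M ($409.87, qty 48) <-- DUPLICATE
  Row 7: Device M ($311.07, qty 17)

Duplicates found: 1
Unique records: 6

1 duplicates, 6 unique


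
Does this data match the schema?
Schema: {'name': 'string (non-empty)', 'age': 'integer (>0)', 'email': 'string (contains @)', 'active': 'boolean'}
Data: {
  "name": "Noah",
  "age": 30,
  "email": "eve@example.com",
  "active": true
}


Validating each field against schema:
  name: OK (non-empty string)
  age: OK (positive integer)
  email: OK (string with @)
  active: OK (boolean)

Result: VALID

VALID


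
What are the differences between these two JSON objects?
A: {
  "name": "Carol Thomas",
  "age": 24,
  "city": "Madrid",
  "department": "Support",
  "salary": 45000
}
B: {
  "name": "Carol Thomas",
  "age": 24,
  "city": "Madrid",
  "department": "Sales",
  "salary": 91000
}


Comparing each field (in key order):
  name: same
  age: same
  city: same
  department: DIFFERENT
  salary: DIFFERENT
Differences:
  department: Support -> Sales
  salary: 45000 -> 91000

2 field(s) changed

2 changes: department, salary


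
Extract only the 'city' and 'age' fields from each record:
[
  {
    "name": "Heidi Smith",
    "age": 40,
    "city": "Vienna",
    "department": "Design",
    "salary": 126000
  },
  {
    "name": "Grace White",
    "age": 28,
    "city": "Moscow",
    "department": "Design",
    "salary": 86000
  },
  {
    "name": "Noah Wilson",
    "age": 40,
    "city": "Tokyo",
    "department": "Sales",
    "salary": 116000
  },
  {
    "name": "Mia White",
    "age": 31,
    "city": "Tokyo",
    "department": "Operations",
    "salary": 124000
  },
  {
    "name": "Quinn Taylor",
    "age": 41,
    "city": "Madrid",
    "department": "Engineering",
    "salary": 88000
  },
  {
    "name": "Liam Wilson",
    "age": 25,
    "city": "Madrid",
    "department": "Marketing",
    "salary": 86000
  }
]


Original: 6 records with fields: name, age, city, department, salary
Keep: ['city', 'age']
Drop: ['name', 'department', 'salary']
Result: 6 records, 2 fields each

[
  {
    "city": "Vienna",
    "age": 40
  },
  {
    "city": "Moscow",
    "age": 28
  },
  {
    "city": "Tokyo",
    "age": 40
  },
  {
    "city": "Tokyo",
    "age": 31
  },
  {
    "city": "Madrid",
    "age": 41
  },
  {
    "city": "Madrid",
    "age": 25
  }
]


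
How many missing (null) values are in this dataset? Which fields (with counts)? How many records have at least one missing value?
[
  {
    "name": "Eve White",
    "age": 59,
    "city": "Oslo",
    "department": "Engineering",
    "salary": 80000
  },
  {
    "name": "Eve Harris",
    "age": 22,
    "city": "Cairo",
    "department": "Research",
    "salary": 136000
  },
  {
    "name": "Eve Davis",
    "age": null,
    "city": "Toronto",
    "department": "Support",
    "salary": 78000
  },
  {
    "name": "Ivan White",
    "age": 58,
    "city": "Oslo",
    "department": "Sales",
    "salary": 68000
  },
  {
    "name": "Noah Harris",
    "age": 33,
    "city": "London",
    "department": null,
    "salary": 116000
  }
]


Checking for missing (null) values in 5 records:

  Eve White: complete
  Eve Harris: complete
  Eve Davis: age
  Ivan White: complete
  Noah Harris: department

Per field:
  name: 0 missing
  age: 1 missing
  city: 0 missing
  department: 1 missing
  salary: 0 missing

Total missing values: 2
Records with any missing: 2

2 missing values (age: 1, department: 1); 2 incomplete records


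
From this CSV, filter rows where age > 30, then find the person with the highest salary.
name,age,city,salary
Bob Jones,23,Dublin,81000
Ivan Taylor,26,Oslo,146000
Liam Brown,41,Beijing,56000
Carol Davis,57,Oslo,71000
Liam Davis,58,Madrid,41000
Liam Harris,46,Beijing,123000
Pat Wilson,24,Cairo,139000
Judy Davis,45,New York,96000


Filter: age > 30
Sort by: salary (descending)

Filtered records (5):
  Liam Harris, age 46, salary $123000
  Judy Davis, age 45, salary $96000
  Carol Davis, age 57, salary $71000
  Liam Brown, age 41, salary $56000
  Liam Davis, age 58, salary $41000

Highest salary: Liam Harris ($123000)

Liam Harris


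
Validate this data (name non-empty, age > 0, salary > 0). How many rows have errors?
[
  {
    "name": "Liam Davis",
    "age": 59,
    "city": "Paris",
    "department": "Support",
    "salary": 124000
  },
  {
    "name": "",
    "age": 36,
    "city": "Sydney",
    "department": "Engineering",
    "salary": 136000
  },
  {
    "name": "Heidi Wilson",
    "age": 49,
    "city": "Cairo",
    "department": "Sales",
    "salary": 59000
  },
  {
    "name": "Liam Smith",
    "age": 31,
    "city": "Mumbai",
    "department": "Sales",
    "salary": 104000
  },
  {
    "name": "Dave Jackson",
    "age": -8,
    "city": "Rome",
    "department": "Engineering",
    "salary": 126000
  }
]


Validating 5 records:
Rules: name non-empty, age > 0, salary > 0

  Row 1 (Liam Davis): OK
  Row 2 (???): empty name
  Row 3 (Heidi Wilson): OK
  Row 4 (Liam Smith): OK
  Row 5 (Dave Jackson): negative age: -8

Total errors: 2

2 errors


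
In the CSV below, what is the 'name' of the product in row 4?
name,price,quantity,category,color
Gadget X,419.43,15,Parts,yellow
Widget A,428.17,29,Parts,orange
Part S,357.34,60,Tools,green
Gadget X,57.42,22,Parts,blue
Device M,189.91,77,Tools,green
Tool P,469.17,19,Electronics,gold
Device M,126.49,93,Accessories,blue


Query: Row 4 ('Gadget X'), column 'name'
Value: Gadget X

Gadget X


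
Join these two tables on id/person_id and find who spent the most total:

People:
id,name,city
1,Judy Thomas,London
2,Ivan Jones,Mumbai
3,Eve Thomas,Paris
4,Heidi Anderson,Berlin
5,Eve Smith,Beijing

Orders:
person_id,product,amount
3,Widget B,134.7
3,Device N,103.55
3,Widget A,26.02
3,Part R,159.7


Join on: people.id = orders.person_id

Joined rows:
  Eve Thomas (Paris) bought Widget B for $134.7
  Eve Thomas (Paris) bought Device N for $103.55
  Eve Thomas (Paris) bought Widget A for $26.02
  Eve Thomas (Paris) bought Part R for $159.7

Total per person:
  Eve Thomas: $423.97

Top spender: Eve Thomas ($423.97)

Eve Thomas ($423.97)


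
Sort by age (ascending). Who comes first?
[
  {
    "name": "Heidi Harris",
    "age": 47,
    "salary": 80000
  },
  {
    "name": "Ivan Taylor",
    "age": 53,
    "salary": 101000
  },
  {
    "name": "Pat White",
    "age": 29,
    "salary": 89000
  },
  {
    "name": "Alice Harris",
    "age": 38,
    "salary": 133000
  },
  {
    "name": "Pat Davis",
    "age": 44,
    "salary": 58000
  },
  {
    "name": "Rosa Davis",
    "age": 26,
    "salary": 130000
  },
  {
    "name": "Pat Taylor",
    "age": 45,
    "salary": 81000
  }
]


Sort by: age (ascending)

Sorted order:
  1. Rosa Davis (age = 26)
  2. Pat White (age = 29)
  3. Alice Harris (age = 38)
  4. Pat Davis (age = 44)
  5. Pat Taylor (age = 45)
  6. Heidi Harris (age = 47)
  7. Ivan Taylor (age = 53)

First: Rosa Davis

Rosa Davis


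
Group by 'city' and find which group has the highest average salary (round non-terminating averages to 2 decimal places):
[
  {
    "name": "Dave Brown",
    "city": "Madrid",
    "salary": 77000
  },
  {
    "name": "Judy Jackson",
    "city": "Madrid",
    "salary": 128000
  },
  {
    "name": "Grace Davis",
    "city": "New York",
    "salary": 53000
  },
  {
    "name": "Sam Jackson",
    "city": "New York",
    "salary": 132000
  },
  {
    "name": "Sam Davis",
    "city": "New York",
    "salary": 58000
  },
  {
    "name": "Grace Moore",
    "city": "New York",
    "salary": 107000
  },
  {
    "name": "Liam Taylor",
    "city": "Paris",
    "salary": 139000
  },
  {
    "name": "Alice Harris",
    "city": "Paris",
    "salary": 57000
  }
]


Group by: city

Groups:
  Madrid: 2 people, avg salary = 205000/2 = $102500
  New York: 4 people, avg salary = 350000/4 = $87500
  Paris: 2 people, avg salary = 196000/2 = $98000

Highest average salary: Madrid ($102500)

Madrid ($102500)


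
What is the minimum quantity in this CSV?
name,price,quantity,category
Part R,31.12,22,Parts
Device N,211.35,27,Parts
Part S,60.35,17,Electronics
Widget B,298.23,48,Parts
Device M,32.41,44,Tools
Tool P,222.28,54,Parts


Computing minimum quantity:
Values: [22, 27, 17, 48, 44, 54]
Min = 17

17


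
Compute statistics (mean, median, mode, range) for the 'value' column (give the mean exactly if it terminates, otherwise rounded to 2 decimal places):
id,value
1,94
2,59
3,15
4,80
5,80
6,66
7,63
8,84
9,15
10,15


Data: [94, 59, 15, 80, 80, 66, 63, 84, 15, 15]
Count: 10
Sum: 571
Mean: 571/10 = 57.1
Sorted: [15, 15, 15, 59, 63, 66, 80, 80, 84, 94]
Median: 64.5
Mode: 15 (3 times)
Range: 94 - 15 = 79
Min: 15, Max: 94

mean=57.1, median=64.5, mode=15, range=79


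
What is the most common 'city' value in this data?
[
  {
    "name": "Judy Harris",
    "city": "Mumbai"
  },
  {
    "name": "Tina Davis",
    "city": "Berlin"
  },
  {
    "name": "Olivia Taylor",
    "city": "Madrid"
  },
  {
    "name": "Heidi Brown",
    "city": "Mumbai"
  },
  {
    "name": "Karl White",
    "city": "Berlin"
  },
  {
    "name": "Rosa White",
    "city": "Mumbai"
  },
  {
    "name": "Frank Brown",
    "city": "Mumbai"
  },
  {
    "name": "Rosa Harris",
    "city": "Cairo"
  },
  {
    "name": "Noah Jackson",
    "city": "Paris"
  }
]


Counting 'city' values across 9 records:

  Mumbai: 4 ####
  Berlin: 2 ##
  Madrid: 1 #
  Cairo: 1 #
  Paris: 1 #

Most common: Mumbai (4 times)

Mumbai (4 times)


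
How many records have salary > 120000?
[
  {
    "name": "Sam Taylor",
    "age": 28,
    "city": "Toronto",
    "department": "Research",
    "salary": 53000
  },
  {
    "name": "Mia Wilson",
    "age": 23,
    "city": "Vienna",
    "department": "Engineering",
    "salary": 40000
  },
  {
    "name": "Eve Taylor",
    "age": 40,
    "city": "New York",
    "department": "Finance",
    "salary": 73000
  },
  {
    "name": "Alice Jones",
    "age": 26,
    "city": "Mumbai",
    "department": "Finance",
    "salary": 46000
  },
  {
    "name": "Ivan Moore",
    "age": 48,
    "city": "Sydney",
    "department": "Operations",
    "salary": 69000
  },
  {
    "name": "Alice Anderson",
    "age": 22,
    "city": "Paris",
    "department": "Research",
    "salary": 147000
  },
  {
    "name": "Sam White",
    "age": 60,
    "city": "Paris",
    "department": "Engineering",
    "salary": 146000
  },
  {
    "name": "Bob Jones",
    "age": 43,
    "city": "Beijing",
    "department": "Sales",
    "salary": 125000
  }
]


Data: 8 records
Condition: salary > 120000

Checking each record:
  Sam Taylor: 53000
  Mia Wilson: 40000
  Eve Taylor: 73000
  Alice Jones: 46000
  Ivan Moore: 69000
  Alice Anderson: 147000 MATCH
  Sam White: 146000 MATCH
  Bob Jones: 125000 MATCH

Count: 3

3


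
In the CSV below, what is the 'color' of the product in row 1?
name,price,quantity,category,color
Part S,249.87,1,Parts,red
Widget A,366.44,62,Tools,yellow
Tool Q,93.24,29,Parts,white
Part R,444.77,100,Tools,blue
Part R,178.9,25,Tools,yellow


Query: Row 1 ('Part S'), column 'color'
Value: red

red


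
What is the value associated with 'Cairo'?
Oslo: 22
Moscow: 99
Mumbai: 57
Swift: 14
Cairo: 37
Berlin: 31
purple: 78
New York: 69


Looking up key 'Cairo'
Value: 37

37


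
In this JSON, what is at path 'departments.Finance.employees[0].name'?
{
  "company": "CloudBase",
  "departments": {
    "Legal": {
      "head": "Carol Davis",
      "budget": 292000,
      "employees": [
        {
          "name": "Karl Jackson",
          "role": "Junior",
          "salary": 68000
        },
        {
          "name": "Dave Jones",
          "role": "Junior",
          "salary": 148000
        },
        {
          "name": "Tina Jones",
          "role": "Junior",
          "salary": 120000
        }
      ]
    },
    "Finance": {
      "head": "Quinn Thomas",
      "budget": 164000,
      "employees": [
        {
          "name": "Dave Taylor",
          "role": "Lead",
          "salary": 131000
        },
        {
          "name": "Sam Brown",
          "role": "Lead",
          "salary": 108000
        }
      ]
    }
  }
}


Path: departments.Finance.employees[0].name

Navigate:
  -> departments
  -> Finance
  -> employees[0].name = 'Dave Taylor'

Dave Taylor


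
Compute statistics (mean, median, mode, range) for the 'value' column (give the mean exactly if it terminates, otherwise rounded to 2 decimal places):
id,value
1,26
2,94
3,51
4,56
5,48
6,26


Data: [26, 94, 51, 56, 48, 26]
Count: 6
Sum: 301
Mean: 301/6 ≈ 50.17 (rounded to 2 decimal places)
Sorted: [26, 26, 48, 51, 56, 94]
Median: 49.5
Mode: 26 (2 times)
Range: 94 - 26 = 68
Min: 26, Max: 94

mean≈50.17, median=49.5, mode=26, range=68


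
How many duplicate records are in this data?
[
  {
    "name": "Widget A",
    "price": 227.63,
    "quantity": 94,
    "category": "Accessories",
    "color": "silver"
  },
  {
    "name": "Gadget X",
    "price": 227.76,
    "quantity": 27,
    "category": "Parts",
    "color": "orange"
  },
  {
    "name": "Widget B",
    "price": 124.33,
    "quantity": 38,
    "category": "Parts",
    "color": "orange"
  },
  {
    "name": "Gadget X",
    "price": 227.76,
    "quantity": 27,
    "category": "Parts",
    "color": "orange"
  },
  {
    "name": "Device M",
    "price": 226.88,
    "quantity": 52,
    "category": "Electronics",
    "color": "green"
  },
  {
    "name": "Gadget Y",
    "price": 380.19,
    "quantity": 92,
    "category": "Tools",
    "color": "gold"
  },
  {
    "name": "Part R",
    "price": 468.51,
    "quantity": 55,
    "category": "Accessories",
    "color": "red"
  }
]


Checking 7 records for duplicates:

  Row 1: Widget A ($227.63, qty 94)
  Row 2: Gadget X ($227.76, qty 27)
  Row 3: Widget B ($124.33, qty 38)
  Row 4: Gadget X ($227.76, qty 27) <-- DUPLICATE
  Row 5: Device M ($226.88, qty 52)
  Row 6: Gadget Y ($380.19, qty 92)
  Row 7: Part R ($468.51, qty 55)

Duplicates found: 1
Unique records: 6

1 duplicates, 6 unique


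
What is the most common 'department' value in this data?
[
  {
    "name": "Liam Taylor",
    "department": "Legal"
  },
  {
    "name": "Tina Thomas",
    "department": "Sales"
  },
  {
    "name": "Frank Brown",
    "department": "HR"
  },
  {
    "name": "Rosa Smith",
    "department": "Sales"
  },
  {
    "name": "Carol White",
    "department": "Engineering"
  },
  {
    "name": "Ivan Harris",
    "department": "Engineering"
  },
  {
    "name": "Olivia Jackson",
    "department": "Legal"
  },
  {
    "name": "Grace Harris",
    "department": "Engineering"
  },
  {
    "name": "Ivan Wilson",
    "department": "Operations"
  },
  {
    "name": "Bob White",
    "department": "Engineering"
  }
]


Counting 'department' values across 10 records:

  Engineering: 4 ####
  Legal: 2 ##
  Sales: 2 ##
  HR: 1 #
  Operations: 1 #

Most common: Engineering (4 times)

Engineering (4 times)


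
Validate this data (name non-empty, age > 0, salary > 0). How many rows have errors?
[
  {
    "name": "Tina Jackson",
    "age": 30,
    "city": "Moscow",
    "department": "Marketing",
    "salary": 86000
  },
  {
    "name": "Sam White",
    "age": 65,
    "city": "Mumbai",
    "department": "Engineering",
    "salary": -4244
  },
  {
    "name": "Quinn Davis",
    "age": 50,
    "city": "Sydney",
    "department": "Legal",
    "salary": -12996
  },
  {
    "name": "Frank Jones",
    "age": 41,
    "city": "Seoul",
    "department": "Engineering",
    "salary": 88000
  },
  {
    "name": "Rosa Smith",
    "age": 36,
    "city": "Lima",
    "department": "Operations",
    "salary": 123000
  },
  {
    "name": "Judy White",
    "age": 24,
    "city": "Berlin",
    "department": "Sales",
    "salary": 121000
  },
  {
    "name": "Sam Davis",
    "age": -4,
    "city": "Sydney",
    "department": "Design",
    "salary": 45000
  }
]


Validating 7 records:
Rules: name non-empty, age > 0, salary > 0

  Row 1 (Tina Jackson): OK
  Row 2 (Sam White): negative salary: -4244
  Row 3 (Quinn Davis): negative salary: -12996
  Row 4 (Frank Jones): OK
  Row 5 (Rosa Smith): OK
  Row 6 (Judy White): OK
  Row 7 (Sam Davis): negative age: -4

Total errors: 3

3 errors


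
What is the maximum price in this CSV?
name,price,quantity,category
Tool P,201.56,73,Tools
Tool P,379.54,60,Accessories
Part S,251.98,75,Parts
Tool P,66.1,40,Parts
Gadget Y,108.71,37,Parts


Computing maximum price:
Values: [201.56, 379.54, 251.98, 66.1, 108.71]
Max = 379.54

379.54


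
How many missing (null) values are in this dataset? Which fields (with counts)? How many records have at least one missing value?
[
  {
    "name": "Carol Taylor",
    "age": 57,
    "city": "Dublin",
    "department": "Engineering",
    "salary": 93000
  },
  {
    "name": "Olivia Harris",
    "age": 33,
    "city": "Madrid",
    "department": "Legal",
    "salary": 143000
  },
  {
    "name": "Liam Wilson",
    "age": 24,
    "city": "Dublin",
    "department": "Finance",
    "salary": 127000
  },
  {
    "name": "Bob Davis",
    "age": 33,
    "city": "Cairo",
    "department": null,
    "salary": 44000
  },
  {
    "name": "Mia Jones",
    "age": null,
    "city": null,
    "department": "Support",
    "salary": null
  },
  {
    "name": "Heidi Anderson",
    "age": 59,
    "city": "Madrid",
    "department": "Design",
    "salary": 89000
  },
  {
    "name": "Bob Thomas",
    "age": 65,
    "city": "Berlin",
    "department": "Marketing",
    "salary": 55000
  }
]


Checking for missing (null) values in 7 records:

  Carol Taylor: complete
  Olivia Harris: complete
  Liam Wilson: complete
  Bob Davis: department
  Mia Jones: age, city, salary
  Heidi Anderson: complete
  Bob Thomas: complete

Per field:
  name: 0 missing
  age: 1 missing
  city: 1 missing
  department: 1 missing
  salary: 1 missing

Total missing values: 4
Records with any missing: 2

4 missing values (age: 1, city: 1, department: 1, salary: 1); 2 incomplete records


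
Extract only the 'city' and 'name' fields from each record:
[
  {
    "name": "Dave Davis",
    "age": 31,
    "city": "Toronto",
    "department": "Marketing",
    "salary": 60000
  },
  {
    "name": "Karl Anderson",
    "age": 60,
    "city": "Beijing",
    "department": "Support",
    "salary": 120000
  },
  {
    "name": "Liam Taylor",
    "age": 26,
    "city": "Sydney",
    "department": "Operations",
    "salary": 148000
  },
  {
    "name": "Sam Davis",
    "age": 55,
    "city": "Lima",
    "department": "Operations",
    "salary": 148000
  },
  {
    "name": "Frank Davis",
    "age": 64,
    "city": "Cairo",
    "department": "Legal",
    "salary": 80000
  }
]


Original: 5 records with fields: name, age, city, department, salary
Keep: ['city', 'name']
Drop: ['age', 'department', 'salary']
Result: 5 records, 2 fields each

[
  {
    "city": "Toronto",
    "name": "Dave Davis"
  },
  {
    "city": "Beijing",
    "name": "Karl Anderson"
  },
  {
    "city": "Sydney",
    "name": "Liam Taylor"
  },
  {
    "city": "Lima",
    "name": "Sam Davis"
  },
  {
    "city": "Cairo",
    "name": "Frank Davis"
  }
]


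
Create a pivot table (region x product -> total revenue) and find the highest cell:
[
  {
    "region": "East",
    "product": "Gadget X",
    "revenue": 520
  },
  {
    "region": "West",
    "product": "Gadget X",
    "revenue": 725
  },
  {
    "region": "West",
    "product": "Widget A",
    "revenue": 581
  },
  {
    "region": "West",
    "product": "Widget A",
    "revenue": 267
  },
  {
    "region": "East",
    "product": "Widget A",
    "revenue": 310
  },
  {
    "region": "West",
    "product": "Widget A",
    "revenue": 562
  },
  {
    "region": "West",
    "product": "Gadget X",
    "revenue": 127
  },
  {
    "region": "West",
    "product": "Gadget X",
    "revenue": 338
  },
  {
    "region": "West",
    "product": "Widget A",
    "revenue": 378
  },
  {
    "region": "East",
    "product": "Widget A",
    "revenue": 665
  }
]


Pivot: region (rows) x product (columns) -> total revenue

     Gadget X      Widget A    
East           520           975  
West          1190          1788  

Highest: West / Widget A = $1788

West / Widget A = $1788


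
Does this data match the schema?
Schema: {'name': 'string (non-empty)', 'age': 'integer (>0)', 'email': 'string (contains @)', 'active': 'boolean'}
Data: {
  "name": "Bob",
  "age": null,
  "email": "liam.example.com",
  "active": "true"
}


Validating each field against schema:
  name: OK (non-empty string)
  age: FAIL (null is not an integer)
  email: FAIL ("liam.example.com" does not contain @)
  active: FAIL ("true" is not a boolean)

Result: INVALID (3 errors: age, email, active)

INVALID (3 errors: age, email, active)


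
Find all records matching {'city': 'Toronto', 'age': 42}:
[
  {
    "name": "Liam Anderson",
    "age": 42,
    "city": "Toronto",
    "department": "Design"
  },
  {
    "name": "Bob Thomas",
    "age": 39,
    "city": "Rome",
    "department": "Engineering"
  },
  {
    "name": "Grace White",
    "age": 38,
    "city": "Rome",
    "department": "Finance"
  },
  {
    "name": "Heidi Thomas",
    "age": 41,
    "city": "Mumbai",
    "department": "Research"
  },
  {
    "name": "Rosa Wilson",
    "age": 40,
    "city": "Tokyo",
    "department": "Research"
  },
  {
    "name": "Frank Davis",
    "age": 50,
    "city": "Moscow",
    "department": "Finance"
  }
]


Search criteria: {'city': 'Toronto', 'age': 42}

Checking 6 records:
  Liam Anderson: {city: Toronto, age: 42} <-- MATCH
  Bob Thomas: {city: Rome, age: 39}
  Grace White: {city: Rome, age: 38}
  Heidi Thomas: {city: Mumbai, age: 41}
  Rosa Wilson: {city: Tokyo, age: 40}
  Frank Davis: {city: Moscow, age: 50}

Matches: ["Liam Anderson"]

["Liam Anderson"]


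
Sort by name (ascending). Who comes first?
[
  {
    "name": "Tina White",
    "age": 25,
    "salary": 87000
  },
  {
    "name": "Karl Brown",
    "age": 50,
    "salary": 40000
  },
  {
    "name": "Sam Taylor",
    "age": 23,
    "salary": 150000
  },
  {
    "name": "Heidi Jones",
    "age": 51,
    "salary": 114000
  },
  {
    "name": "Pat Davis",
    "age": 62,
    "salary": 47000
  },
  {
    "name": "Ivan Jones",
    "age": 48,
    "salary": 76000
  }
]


Sort by: name (ascending)

Sorted order:
  1. Heidi Jones (name = Heidi Jones)
  2. Ivan Jones (name = Ivan Jones)
  3. Karl Brown (name = Karl Brown)
  4. Pat Davis (name = Pat Davis)
  5. Sam Taylor (name = Sam Taylor)
  6. Tina White (name = Tina White)

First: Heidi Jones

Heidi Jones


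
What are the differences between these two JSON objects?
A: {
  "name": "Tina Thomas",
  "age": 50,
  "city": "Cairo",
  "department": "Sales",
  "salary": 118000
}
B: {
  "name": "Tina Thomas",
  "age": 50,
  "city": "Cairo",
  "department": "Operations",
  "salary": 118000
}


Comparing each field (in key order):
  name: same
  age: same
  city: same
  department: DIFFERENT
  salary: same
Differences:
  department: Sales -> Operations

1 field(s) changed

1 change: department


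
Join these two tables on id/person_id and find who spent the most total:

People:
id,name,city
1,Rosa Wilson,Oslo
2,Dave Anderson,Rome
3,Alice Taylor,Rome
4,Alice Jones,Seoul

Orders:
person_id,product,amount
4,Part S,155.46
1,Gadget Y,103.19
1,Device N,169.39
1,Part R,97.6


Join on: people.id = orders.person_id

Joined rows:
  Alice Jones (Seoul) bought Part S for $155.46
  Rosa Wilson (Oslo) bought Gadget Y for $103.19
  Rosa Wilson (Oslo) bought Device N for $169.39
  Rosa Wilson (Oslo) bought Part R for $97.6

Total per person:
  Rosa Wilson: $370.18
  Alice Jones: $155.46

Top spender: Rosa Wilson ($370.18)

Rosa Wilson ($370.18)


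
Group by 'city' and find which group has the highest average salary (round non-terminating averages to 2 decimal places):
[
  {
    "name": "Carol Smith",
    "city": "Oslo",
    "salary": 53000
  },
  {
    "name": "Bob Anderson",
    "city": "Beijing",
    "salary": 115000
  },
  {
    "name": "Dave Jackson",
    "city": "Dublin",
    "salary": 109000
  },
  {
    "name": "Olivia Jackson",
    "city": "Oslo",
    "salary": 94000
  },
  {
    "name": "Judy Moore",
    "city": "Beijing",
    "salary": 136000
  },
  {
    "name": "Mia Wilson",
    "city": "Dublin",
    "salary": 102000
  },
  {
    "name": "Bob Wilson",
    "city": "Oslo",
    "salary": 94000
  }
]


Group by: city

Groups:
  Beijing: 2 people, avg salary = 251000/2 = $125500
  Dublin: 2 people, avg salary = 211000/2 = $105500
  Oslo: 3 people, avg salary = 241000/3 ≈ $80333.33

Highest average salary: Beijing ($125500)

Beijing ($125500)


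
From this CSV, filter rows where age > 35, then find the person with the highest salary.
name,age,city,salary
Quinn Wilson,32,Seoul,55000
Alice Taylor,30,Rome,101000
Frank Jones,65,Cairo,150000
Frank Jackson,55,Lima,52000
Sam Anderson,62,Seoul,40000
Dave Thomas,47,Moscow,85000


Filter: age > 35
Sort by: salary (descending)

Filtered records (4):
  Frank Jones, age 65, salary $150000
  Dave Thomas, age 47, salary $85000
  Frank Jackson, age 55, salary $52000
  Sam Anderson, age 62, salary $40000

Highest salary: Frank Jones ($150000)

Frank Jones


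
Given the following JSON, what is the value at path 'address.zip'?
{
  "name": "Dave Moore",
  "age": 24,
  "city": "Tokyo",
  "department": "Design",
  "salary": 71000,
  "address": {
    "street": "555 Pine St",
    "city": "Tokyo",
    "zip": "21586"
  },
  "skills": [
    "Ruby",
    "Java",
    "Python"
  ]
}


Query: address.zip
Path: address -> zip
Value: 21586

21586


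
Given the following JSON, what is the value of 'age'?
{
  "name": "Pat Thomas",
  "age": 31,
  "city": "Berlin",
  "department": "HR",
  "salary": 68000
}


Looking up field 'age'
Value: 31

31


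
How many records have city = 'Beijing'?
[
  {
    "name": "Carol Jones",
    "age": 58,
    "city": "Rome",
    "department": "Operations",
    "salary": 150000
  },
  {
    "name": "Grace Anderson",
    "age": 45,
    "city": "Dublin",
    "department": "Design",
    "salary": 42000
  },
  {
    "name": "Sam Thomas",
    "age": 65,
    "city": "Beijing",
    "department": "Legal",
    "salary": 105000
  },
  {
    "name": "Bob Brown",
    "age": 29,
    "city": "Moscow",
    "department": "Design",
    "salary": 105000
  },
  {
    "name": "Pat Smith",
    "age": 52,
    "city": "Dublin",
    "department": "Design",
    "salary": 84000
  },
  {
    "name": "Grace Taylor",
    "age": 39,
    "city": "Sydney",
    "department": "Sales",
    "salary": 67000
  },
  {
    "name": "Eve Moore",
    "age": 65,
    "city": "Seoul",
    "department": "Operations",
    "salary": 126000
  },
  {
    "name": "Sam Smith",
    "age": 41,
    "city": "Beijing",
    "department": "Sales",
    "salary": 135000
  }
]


Data: 8 records
Condition: city = 'Beijing'

Checking each record:
  Carol Jones: Rome
  Grace Anderson: Dublin
  Sam Thomas: Beijing MATCH
  Bob Brown: Moscow
  Pat Smith: Dublin
  Grace Taylor: Sydney
  Eve Moore: Seoul
  Sam Smith: Beijing MATCH

Count: 2

2


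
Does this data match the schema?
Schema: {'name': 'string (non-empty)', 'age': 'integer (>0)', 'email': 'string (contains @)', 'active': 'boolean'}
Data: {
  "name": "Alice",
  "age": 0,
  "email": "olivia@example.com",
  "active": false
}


Validating each field against schema:
  name: OK (non-empty string)
  age: FAIL (0 is not > 0)
  email: OK (string with @)
  active: OK (boolean)

Result: INVALID (1 error: age)

INVALID (1 error: age)


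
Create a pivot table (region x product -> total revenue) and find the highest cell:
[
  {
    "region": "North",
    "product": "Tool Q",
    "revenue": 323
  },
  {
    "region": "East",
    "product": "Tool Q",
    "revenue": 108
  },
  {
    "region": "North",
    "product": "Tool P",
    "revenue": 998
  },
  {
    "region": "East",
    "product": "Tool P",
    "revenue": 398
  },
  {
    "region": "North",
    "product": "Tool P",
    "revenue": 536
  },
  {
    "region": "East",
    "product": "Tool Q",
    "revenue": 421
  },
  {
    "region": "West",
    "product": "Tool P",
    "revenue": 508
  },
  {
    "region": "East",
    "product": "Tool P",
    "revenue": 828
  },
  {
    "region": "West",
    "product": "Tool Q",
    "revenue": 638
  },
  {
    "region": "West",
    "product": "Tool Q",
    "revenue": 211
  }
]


Pivot: region (rows) x product (columns) -> total revenue

     Tool P        Tool Q      
East          1226           529  
North         1534           323  
West           508           849  

Highest: North / Tool P = $1534

North / Tool P = $1534


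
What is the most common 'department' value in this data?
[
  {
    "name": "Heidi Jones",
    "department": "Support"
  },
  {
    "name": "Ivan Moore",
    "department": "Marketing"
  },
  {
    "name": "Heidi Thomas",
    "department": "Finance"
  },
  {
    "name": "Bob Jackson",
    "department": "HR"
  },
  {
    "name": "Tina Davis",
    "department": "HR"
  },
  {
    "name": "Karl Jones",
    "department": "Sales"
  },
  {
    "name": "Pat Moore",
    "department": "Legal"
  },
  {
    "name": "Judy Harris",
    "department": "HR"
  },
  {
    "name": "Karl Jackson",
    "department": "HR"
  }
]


Counting 'department' values across 9 records:

  HR: 4 ####
  Support: 1 #
  Marketing: 1 #
  Finance: 1 #
  Sales: 1 #
  Legal: 1 #

Most common: HR (4 times)

HR (4 times)


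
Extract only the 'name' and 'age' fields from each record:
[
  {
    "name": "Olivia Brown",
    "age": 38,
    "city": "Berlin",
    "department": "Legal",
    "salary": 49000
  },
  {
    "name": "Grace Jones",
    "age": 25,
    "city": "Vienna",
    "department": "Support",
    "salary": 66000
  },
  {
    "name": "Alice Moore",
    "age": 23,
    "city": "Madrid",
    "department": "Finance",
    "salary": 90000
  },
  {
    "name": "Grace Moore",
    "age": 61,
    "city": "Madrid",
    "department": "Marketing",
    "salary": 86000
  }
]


Original: 4 records with fields: name, age, city, department, salary
Keep: ['name', 'age']
Drop: ['city', 'department', 'salary']
Result: 4 records, 2 fields each

[
  {
    "name": "Olivia Brown",
    "age": 38
  },
  {
    "name": "Grace Jones",
    "age": 25
  },
  {
    "name": "Alice Moore",
    "age": 23
  },
  {
    "name": "Grace Moore",
    "age": 61
  }
]
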